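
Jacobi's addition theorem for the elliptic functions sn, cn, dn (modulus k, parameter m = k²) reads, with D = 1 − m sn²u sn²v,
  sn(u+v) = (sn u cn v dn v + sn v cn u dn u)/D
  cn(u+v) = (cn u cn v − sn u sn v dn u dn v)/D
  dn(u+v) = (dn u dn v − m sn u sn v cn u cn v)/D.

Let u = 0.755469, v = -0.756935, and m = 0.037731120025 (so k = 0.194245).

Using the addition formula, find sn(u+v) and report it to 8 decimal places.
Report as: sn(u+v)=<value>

sn u = 0.6838688483433898, cn u = 0.7296049604172697, dn u = 0.9911377492594412
sn v = -0.6849282331276322, cn v = 0.7286105375745399, dn v = 0.9911101476419595
m = k² = 0.037731120025
D = 1 − m·sn²u·sn²v = 0.9917218083548206
sn(u+v) = (sn u·cn v·dn v + sn v·cn u·dn u)/D = -0.001453863630635779/0.9917218083548206 = -0.001465999455076632

sn(u+v)=-0.00146600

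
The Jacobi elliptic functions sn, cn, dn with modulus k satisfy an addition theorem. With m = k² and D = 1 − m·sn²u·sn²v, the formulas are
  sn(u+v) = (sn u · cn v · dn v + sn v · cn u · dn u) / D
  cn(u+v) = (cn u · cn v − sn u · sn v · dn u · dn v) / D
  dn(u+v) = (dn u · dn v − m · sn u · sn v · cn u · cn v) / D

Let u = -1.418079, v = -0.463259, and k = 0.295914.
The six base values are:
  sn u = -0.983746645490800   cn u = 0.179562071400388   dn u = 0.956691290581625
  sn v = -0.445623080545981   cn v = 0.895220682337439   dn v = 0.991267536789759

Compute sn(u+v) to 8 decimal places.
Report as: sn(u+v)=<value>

m = k² = 0.087565095396
D = 1 − m·sn²u·sn²v = 0.9831719843538757
sn(u+v) = (sn u·cn v·dn v + sn v·cn u·dn u)/D = -0.9495314921084824/0.9831719843538757 = -0.9657837155851209

sn(u+v)=-0.96578372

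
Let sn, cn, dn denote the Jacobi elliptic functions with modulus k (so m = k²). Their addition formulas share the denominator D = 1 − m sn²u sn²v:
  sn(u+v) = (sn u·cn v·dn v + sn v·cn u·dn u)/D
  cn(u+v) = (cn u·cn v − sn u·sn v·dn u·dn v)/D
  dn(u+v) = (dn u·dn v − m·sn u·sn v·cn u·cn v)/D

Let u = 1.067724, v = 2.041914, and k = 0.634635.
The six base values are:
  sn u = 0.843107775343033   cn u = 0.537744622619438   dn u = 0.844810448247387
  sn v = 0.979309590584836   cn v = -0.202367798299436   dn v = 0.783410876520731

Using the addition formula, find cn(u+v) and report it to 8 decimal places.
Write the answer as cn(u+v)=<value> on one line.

cn(u+v)=-0.90329157

m = k² = 0.402761583225
D = 1 − m·sn²u·sn²v = 0.7254292666509105
cn(u+v) = (cn u·cn v − sn u·sn v·dn u·dn v)/D = -0.6552741393778273/0.7254292666509105 = -0.9032915674922126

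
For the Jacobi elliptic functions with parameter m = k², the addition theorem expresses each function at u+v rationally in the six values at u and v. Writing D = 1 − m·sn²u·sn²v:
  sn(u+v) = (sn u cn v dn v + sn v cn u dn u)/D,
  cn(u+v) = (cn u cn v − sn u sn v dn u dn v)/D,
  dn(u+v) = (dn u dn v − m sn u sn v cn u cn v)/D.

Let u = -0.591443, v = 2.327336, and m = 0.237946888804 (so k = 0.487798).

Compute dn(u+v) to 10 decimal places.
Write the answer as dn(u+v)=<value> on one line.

sn u = -0.5512121575278759, cn u = 0.8343651223496007, dn u = 0.9631736315387386
sn v = 0.8394119367005529, cn v = -0.5434957226369192, dn v = 0.9123265159646045
m = k² = 0.237946888804
D = 1 − m·sn²u·sn²v = 0.9490589505493667
dn(u+v) = (dn u·dn v − m·sn u·sn v·cn u·cn v)/D = 0.828802905724307/0.9490589505493667 = 0.8732891726531329

dn(u+v)=0.8732891727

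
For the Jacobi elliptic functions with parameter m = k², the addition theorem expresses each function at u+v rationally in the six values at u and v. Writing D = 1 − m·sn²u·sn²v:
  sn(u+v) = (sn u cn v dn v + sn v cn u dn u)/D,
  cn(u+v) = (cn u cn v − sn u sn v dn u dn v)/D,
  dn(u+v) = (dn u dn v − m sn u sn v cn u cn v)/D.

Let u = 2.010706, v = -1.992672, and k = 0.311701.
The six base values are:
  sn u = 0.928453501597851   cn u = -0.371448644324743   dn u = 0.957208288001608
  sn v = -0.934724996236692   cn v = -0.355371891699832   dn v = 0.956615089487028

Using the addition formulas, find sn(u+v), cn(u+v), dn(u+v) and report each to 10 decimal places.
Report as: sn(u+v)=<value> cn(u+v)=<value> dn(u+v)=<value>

sn(u+v)=0.0180329275 cn(u+v)=0.9998373935 dn(u+v)=0.9999842027

m = k² = 0.097157513401
D = 1 − m·sn²u·sn²v = 0.9268247151912958
sn(u+v) = (sn u·cn v·dn v + sn v·cn u·dn u)/D = 0.01671336293688357/0.9268247151912958 = 0.01803292754599659
cn(u+v) = (cn u·cn v − sn u·sn v·dn u·dn v)/D = 0.926674007506829/0.9268247151912958 = 0.9998373935416303
dn(u+v) = (dn u·dn v − m·sn u·sn v·cn u·cn v)/D = 0.9268100738822492/0.9268247151912958 = 0.999984202720529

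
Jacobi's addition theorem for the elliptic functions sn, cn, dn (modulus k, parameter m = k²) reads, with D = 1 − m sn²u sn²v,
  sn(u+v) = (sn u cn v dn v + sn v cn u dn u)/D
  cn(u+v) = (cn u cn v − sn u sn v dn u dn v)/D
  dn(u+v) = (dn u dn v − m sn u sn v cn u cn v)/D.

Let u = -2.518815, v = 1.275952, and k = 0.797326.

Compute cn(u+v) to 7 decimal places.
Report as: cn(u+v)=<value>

sn u = -0.9465595336497662, cn u = -0.3225291448175452, dn u = 0.6560510378662508
sn v = 0.8987804792630576, cn v = 0.4383989622429192, dn v = 0.6974627436001884
m = k² = 0.635728750276
D = 1 − m·sn²u·sn²v = 0.5398758976630495
cn(u+v) = (cn u·cn v − sn u·sn v·dn u·dn v)/D = 0.247881867543882/0.5398758976630495 = 0.4591460159953121

cn(u+v)=0.4591460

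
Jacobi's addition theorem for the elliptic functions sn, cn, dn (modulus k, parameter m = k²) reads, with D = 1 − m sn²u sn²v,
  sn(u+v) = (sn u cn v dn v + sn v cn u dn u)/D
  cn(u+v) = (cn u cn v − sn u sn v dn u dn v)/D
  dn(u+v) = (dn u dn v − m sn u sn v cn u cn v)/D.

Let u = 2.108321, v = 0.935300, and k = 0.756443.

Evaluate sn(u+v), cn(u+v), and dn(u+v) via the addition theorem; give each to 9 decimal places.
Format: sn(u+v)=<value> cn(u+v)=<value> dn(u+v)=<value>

sn(u+v)=0.685596911 cn(u+v)=-0.727981371 dn(u+v)=0.855007894

sn u = 0.9924229947120144, cn u = -0.1228682203290869, dn u = 0.6606302693546972
sn v = 0.7646092821046872, cn v = 0.6444941006086517, dn v = 0.8157651089347893
m = k² = 0.572206012249
D = 1 − m·sn²u·sn²v = 0.6705229374520816
sn(u+v) = (sn u·cn v·dn v + sn v·cn u·dn u)/D = 0.4597084543653292/0.6705229374520816 = 0.6855969105429476
cn(u+v) = (cn u·cn v − sn u·sn v·dn u·dn v)/D = -0.4881282071693953/0.6705229374520816 = -0.7279813708151916
dn(u+v) = (dn u·dn v − m·sn u·sn v·cn u·cn v)/D = 0.573302404540942/0.6705229374520816 = 0.8550078938677808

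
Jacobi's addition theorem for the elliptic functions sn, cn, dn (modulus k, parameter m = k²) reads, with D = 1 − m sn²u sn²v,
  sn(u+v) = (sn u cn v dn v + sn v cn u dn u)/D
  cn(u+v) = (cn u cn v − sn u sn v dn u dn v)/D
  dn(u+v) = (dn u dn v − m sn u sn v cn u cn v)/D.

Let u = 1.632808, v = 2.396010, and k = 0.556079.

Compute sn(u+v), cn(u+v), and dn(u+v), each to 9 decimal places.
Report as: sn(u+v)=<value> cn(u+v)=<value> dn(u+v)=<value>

sn u = 0.9974138945187438, cn u = 0.07187157310753884, dn u = 0.8320898080716465
sn v = 0.839226642956917, cn v = -0.5437817960830092, dn v = 0.8844281878452056
m = k² = 0.309223854241
D = 1 − m·sn²u·sn²v = 0.7833382020837178
sn(u+v) = (sn u·cn v·dn v + sn v·cn u·dn u)/D = -0.429503420021122/0.7833382020837178 = -0.5482988304140177
cn(u+v) = (cn u·cn v − sn u·sn v·dn u·dn v)/D = -0.6550920172265201/0.7833382020837178 = -0.8362824837138586
dn(u+v) = (dn u·dn v − m·sn u·sn v·cn u·cn v)/D = 0.746039696467332/0.7833382020837178 = 0.9523851823935435

sn(u+v)=-0.548298830 cn(u+v)=-0.836282484 dn(u+v)=0.952385182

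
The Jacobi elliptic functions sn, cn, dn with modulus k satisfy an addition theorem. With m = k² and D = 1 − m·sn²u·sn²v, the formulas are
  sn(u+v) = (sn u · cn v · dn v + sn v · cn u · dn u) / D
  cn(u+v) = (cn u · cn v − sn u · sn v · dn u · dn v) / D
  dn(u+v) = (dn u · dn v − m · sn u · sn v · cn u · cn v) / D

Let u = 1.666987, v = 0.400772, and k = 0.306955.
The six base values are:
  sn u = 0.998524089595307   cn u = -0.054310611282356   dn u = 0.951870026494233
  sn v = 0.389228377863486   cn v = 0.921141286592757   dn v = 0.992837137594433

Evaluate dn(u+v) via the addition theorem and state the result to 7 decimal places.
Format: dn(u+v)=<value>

dn(u+v)=0.9605548

m = k² = 0.094221372025
D = 1 − m·sn²u·sn²v = 0.9857676862173009
dn(u+v) = (dn u·dn v − m·sn u·sn v·cn u·cn v)/D = 0.9468839037640823/0.9857676862173009 = 0.9605548213875545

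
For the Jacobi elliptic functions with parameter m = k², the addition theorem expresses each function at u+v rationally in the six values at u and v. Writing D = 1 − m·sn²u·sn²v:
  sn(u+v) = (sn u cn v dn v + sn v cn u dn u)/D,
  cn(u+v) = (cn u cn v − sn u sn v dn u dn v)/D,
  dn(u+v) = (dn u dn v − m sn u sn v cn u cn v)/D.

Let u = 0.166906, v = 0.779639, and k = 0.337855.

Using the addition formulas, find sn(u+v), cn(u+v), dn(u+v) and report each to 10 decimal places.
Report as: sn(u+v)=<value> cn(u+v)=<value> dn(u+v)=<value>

sn(u+v)=0.8034636110 cn(u+v)=0.5953538660 dn(u+v)=0.9624513589

sn u = 0.1660454160366754, cn u = 0.9861181064219475, dn u = 0.9984251957221122
sn v = 0.6973351357645512, cn v = 0.7167452186294897, dn v = 0.9718505574026369
m = k² = 0.114146001025
D = 1 − m·sn²u·sn²v = 0.9984696260009378
sn(u+v) = (sn u·cn v·dn v + sn v·cn u·dn u)/D = 0.8022340111893027/0.9984696260009378 = 0.8034636110087832
cn(u+v) = (cn u·cn v − sn u·sn v·dn u·dn v)/D = 0.5944427519430062/0.9984696260009378 = 0.595353866019804
dn(u+v) = (dn u·dn v − m·sn u·sn v·cn u·cn v)/D = 0.9609784483537079/0.9984696260009378 = 0.9624513588887133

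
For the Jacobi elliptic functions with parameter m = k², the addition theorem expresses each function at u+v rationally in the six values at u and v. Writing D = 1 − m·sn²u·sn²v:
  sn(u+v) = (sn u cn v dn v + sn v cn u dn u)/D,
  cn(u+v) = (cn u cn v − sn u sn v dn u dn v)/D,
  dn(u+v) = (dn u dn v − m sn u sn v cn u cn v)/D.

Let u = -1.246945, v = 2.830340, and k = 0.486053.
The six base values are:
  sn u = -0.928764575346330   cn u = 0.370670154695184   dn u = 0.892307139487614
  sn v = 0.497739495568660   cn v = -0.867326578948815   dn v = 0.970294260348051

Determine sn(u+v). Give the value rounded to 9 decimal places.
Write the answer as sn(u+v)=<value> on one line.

m = k² = 0.236247518809
D = 1 − m·sn²u·sn²v = 0.9495126300695881
sn(u+v) = (sn u·cn v·dn v + sn v·cn u·dn u)/D = 0.9462411220589185/0.9495126300695881 = 0.9965545397638051

sn(u+v)=0.996554540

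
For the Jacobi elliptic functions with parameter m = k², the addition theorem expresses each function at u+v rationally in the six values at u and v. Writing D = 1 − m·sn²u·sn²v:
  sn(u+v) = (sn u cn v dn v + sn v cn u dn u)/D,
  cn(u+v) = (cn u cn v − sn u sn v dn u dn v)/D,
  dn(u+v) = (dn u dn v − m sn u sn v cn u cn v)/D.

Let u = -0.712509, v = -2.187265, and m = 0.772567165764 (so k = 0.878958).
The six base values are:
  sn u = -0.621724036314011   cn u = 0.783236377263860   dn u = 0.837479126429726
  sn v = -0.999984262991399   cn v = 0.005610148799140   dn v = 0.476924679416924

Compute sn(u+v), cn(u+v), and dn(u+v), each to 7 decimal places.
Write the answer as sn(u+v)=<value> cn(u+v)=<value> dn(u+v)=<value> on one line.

m = k² = 0.772567165764
D = 1 − m·sn²u·sn²v = 0.7013806861767835
sn(u+v) = (sn u·cn v·dn v + sn v·cn u·dn u)/D = -0.6575972907028798/0.7013806861767835 = -0.9375754189745852
cn(u+v) = (cn u·cn v − sn u·sn v·dn u·dn v)/D = -0.2439275921294017/0.7013806861767835 = -0.3477820204303709
dn(u+v) = (dn u·dn v − m·sn u·sn v·cn u·cn v)/D = 0.3973039204276006/0.7013806861767835 = 0.5664597389946661

sn(u+v)=-0.9375754 cn(u+v)=-0.3477820 dn(u+v)=0.5664597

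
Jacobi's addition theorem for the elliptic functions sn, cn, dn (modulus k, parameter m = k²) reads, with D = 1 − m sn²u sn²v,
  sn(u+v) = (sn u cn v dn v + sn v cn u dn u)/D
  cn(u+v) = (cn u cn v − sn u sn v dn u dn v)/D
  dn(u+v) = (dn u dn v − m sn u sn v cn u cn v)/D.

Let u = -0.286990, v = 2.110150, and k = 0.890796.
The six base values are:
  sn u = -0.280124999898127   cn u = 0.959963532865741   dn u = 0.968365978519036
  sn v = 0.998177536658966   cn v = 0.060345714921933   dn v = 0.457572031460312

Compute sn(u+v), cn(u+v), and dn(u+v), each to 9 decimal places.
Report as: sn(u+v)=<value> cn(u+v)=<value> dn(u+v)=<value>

sn(u+v)=0.981030624 cn(u+v)=0.193852818 dn(u+v)=0.486109055

m = k² = 0.793517513616
D = 1 − m·sn²u·sn²v = 0.9379594213986605
sn(u+v) = (sn u·cn v·dn v + sn v·cn u·dn u)/D = 0.9201669164232494/0.9379594213986605 = 0.9810306239593186
cn(u+v) = (cn u·cn v − sn u·sn v·dn u·dn v)/D = 0.1818260765419492/0.9379594213986605 = 0.1938528175033574
dn(u+v) = (dn u·dn v − m·sn u·sn v·cn u·cn v)/D = 0.4559505680708942/0.9379594213986605 = 0.4861090551134853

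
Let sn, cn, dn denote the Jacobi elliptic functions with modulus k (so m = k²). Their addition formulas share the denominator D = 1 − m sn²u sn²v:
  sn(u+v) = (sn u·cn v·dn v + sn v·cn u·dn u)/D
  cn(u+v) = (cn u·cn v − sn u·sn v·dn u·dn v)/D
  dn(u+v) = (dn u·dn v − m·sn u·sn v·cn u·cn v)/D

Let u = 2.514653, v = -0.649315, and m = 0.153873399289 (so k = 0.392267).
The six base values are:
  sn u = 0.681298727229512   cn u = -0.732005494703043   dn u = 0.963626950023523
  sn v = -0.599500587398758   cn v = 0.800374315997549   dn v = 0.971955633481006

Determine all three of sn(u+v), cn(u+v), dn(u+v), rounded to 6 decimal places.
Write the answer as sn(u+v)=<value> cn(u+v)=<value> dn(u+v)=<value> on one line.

m = k² = 0.153873399289
D = 1 − m·sn²u·sn²v = 0.9743304692744471
sn(u+v) = (sn u·cn v·dn v + sn v·cn u·dn u)/D = 0.9528774355063197/0.9743304692744471 = 0.9779817685634908
cn(u+v) = (cn u·cn v − sn u·sn v·dn u·dn v)/D = -0.2033333623866575/0.9743304692744471 = -0.2086903456258259
dn(u+v) = (dn u·dn v − m·sn u·sn v·cn u·cn v)/D = 0.8997814184543488/0.9743304692744471 = 0.9234868936454254

sn(u+v)=0.977982 cn(u+v)=-0.208690 dn(u+v)=0.923487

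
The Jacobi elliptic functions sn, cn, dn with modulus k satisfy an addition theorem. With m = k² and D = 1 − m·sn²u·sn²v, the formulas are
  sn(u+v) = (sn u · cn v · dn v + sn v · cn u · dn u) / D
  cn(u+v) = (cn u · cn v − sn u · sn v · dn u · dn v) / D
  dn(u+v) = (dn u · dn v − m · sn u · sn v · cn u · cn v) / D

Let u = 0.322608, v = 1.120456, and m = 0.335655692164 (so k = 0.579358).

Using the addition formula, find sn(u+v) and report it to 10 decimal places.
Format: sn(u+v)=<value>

sn(u+v)=0.9714888399

sn u = 0.3152986413863983, cn u = 0.9489925008870678, dn u = 0.983174136346058
sn v = 0.8721002897158082, cn v = 0.4893271754946821, dn v = 0.8629681748743461
m = k² = 0.335655692164
D = 1 − m·sn²u·sn²v = 0.9746212003769859
sn(u+v) = (sn u·cn v·dn v + sn v·cn u·dn u)/D = 0.9468336192903214/0.9746212003769859 = 0.9714888398939853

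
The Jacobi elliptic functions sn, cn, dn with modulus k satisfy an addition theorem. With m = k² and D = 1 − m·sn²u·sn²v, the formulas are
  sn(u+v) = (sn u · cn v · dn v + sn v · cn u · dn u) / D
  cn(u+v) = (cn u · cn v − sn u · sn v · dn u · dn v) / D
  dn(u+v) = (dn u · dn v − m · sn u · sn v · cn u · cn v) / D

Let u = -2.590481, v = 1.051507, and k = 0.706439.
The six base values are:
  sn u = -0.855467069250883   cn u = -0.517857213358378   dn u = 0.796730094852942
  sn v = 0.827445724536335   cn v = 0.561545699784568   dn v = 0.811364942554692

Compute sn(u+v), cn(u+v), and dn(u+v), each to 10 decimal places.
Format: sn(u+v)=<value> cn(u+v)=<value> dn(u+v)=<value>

m = k² = 0.499056060721
D = 1 − m·sn²u·sn²v = 0.7499453360675293
sn(u+v) = (sn u·cn v·dn v + sn v·cn u·dn u)/D = -0.731164457606493/0.7499453360675293 = -0.9749570034537222
cn(u+v) = (cn u·cn v − sn u·sn v·dn u·dn v)/D = 0.1667829218548541/0.7499453360675293 = 0.2223934383396659
dn(u+v) = (dn u·dn v − m·sn u·sn v·cn u·cn v)/D = 0.5437112343666302/0.7499453360675293 = 0.7250011543743655

sn(u+v)=-0.9749570035 cn(u+v)=0.2223934383 dn(u+v)=0.7250011544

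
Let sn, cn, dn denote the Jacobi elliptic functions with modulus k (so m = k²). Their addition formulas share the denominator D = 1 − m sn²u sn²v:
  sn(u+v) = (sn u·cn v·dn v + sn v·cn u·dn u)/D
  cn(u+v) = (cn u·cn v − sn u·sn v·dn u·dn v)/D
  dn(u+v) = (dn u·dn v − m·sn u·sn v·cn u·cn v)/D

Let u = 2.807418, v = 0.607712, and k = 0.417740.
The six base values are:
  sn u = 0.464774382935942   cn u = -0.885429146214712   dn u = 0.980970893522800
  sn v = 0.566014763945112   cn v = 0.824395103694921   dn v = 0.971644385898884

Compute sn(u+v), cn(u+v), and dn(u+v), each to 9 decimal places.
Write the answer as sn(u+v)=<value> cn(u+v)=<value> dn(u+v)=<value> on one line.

m = k² = 0.1745067076
D = 1 − m·sn²u·sn²v = 0.9879231962315312
sn(u+v) = (sn u·cn v·dn v + sn v·cn u·dn u)/D = -0.1193361755866619/0.9879231962315312 = -0.1207949930134995
cn(u+v) = (cn u·cn v − sn u·sn v·dn u·dn v)/D = -0.9806891040735968/0.9879231962315312 = -0.9926774751463179
dn(u+v) = (dn u·dn v − m·sn u·sn v·cn u·cn v)/D = 0.9866646189051942/0.9879231962315312 = 0.9987260372758349

sn(u+v)=-0.120794993 cn(u+v)=-0.992677475 dn(u+v)=0.998726037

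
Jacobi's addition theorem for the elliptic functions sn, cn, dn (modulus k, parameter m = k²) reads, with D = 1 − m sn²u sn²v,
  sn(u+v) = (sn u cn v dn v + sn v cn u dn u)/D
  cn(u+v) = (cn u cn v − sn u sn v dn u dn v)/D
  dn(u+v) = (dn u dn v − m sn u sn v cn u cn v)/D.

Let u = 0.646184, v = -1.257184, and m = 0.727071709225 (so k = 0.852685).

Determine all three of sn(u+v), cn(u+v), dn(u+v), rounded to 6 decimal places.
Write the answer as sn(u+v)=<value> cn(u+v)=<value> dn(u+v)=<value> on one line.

sn u = 0.5781167033623324, cn u = 0.8159540901873518, dn u = 0.8700568237836103
sn v = -0.8828414148961285, cn v = 0.4696712000370066, dn v = 0.6582657460813821
m = k² = 0.727071709225
D = 1 − m·sn²u·sn²v = 0.8106027462046947
sn(u+v) = (sn u·cn v·dn v + sn v·cn u·dn u)/D = -0.4480169961323279/0.8106027462046947 = -0.5526961242482566
cn(u+v) = (cn u·cn v − sn u·sn v·dn u·dn v)/D = 0.6755424363658869/0.8106027462046947 = 0.8333828617394023
dn(u+v) = (dn u·dn v − m·sn u·sn v·cn u·cn v)/D = 0.7149402348305866/0.8106027462046947 = 0.8819859520313651

sn(u+v)=-0.552696 cn(u+v)=0.833383 dn(u+v)=0.881986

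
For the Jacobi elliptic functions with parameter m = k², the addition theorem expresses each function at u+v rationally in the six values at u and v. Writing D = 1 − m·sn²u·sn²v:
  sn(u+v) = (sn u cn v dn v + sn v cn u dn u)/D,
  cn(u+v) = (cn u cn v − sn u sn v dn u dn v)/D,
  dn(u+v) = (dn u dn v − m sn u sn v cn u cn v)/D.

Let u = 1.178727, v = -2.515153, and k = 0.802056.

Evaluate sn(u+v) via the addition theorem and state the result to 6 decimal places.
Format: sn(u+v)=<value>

sn(u+v)=-0.915436

sn u = 0.8656251025460715, cn u = 0.500692702006034, dn u = 0.7197051821739981
sn v = -0.9502440486399412, cn v = -0.3115064173084931, dn v = 0.6474017239909986
m = k² = 0.643293827136
D = 1 − m·sn²u·sn²v = 0.5647493934050805
sn(u+v) = (sn u·cn v·dn v + sn v·cn u·dn u)/D = -0.5169919529326661/0.5647493934050805 = -0.9154360482187198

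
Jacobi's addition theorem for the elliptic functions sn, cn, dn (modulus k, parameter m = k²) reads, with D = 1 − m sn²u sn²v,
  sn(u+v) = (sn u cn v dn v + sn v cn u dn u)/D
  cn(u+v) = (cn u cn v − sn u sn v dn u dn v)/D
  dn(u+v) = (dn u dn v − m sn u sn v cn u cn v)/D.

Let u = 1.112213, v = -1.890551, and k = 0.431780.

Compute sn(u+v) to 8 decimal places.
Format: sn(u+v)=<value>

sn u = 0.8814496691575154, cn u = 0.4722779697827399, dn u = 0.9247429221910299
sn v = -0.9770240700744587, cn v = -0.2131289902738229, dn v = 0.9066612387954817
m = k² = 0.1864339684
D = 1 − m·sn²u·sn²v = 0.8617291576666117
sn(u+v) = (sn u·cn v·dn v + sn v·cn u·dn u)/D = -0.5970289277922331/0.8617291576666117 = -0.6928266526443955

sn(u+v)=-0.69282665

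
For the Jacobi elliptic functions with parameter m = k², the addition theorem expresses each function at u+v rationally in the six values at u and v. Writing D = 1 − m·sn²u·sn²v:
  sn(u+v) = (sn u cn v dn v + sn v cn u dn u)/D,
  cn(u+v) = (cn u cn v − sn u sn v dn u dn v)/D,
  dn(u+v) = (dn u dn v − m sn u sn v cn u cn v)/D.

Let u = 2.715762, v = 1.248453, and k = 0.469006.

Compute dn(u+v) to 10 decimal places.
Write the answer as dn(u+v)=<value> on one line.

sn u = 0.5775238994969846, cn u = -0.816373778063576, dn u = 0.9626181396025841
sn v = 0.9306829752345441, cn v = 0.3658267344093061, dn v = 0.8997062463574739
m = k² = 0.219966628036
D = 1 − m·sn²u·sn²v = 0.9364522382155067
dn(u+v) = (dn u·dn v − m·sn u·sn v·cn u·cn v)/D = 0.9013831707324201/0.9364522382155067 = 0.9625511413695654

dn(u+v)=0.9625511414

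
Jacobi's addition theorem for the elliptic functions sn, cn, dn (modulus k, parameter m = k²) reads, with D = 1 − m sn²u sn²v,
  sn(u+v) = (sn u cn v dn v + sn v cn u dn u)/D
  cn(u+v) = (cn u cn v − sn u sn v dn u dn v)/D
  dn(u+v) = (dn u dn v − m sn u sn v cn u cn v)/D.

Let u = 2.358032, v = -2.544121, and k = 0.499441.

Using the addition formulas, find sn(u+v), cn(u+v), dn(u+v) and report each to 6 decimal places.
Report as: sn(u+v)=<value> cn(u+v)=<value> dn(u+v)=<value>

sn u = 0.8292837275987694, cn u = -0.5588277902358561, dn u = 0.9101957704896106
sn v = -0.7217819917429448, cn v = -0.6921204782374147, dn v = 0.9327640366743786
m = k² = 0.249441312481
D = 1 − m·sn²u·sn²v = 0.9106310295261971
sn(u+v) = (sn u·cn v·dn v + sn v·cn u·dn u)/D = -0.1682440761964597/0.9106310295261971 = -0.1847554835507828
cn(u+v) = (cn u·cn v − sn u·sn v·dn u·dn v)/D = 0.8949540785765164/0.9106310295261971 = 0.9827845192604106
dn(u+v) = (dn u·dn v − m·sn u·sn v·cn u·cn v)/D = 0.9067459230069368/0.9106310295261971 = 0.995733610657566

sn(u+v)=-0.184755 cn(u+v)=0.982785 dn(u+v)=0.995734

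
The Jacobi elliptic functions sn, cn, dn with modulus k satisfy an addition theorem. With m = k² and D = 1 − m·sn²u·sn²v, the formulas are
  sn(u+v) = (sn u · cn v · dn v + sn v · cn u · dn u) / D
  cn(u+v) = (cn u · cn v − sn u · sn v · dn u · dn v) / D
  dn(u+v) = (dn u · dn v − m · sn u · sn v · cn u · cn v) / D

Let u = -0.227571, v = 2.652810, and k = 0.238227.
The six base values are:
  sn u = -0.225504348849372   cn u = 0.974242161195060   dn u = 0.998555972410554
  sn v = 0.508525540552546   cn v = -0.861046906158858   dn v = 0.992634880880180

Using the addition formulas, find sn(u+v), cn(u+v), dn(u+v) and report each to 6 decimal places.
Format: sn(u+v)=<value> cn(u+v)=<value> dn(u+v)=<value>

sn(u+v)=0.687965 cn(u+v)=-0.725744 dn(u+v)=0.986478

m = k² = 0.056752103529
D = 1 − m·sn²u·sn²v = 0.9992536932889721
sn(u+v) = (sn u·cn v·dn v + sn v·cn u·dn u)/D = 0.6874513493973137/0.9992536932889721 = 0.6879647821311691
cn(u+v) = (cn u·cn v − sn u·sn v·dn u·dn v)/D = -0.7252024446755978/0.9992536932889721 = -0.7257440723472793
dn(u+v) = (dn u·dn v − m·sn u·sn v·cn u·cn v)/D = 0.9857421079530651/0.9992536932889721 = 0.9864783233460618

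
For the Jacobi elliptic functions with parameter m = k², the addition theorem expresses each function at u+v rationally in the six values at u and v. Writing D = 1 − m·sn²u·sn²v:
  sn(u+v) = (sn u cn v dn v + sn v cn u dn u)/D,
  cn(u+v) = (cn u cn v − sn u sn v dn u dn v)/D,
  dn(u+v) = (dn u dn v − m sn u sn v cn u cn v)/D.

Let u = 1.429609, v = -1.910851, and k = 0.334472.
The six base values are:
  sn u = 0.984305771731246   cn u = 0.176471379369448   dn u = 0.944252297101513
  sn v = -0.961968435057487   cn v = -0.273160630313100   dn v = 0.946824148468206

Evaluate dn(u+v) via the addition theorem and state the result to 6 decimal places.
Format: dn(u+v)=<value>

m = k² = 0.111871518784
D = 1 − m·sn²u·sn²v = 0.899699928817555
dn(u+v) = (dn u·dn v − m·sn u·sn v·cn u·cn v)/D = 0.8889346189082292/0.899699928817555 = 0.9880345551171997

dn(u+v)=0.988035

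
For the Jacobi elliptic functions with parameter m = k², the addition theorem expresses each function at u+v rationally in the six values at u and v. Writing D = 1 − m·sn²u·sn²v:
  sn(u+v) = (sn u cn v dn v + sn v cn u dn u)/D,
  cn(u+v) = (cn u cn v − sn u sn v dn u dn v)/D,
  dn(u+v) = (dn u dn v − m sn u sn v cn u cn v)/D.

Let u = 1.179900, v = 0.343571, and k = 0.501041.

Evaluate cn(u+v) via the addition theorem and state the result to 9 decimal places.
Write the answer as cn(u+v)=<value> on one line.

sn u = 0.9035549363728577, cn u = 0.4284722592610181, dn u = 0.8916537164807401
sn v = 0.3352927686539095, cn v = 0.9421139842335406, dn v = 0.9857877750721783
m = k² = 0.251042083681
D = 1 − m·sn²u·sn²v = 0.9769588563914347
cn(u+v) = (cn u·cn v − sn u·sn v·dn u·dn v)/D = 0.1373775340214253/0.9769588563914347 = 0.1406175225524367

cn(u+v)=0.140617523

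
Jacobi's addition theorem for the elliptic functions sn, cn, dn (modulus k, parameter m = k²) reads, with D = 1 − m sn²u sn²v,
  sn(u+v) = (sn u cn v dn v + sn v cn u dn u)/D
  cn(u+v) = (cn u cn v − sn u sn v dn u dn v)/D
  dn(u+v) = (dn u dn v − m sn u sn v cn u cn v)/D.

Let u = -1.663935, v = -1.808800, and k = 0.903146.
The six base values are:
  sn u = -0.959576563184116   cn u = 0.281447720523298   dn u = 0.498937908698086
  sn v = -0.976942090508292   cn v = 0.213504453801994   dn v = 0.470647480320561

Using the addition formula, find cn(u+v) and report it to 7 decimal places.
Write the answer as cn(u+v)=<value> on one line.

cn(u+v)=-0.5651812

m = k² = 0.815672697316
D = 1 − m·sn²u·sn²v = 0.2831755136914578
cn(u+v) = (cn u·cn v − sn u·sn v·dn u·dn v)/D = -0.1600454669558695/0.2831755136914578 = -0.5651811658060654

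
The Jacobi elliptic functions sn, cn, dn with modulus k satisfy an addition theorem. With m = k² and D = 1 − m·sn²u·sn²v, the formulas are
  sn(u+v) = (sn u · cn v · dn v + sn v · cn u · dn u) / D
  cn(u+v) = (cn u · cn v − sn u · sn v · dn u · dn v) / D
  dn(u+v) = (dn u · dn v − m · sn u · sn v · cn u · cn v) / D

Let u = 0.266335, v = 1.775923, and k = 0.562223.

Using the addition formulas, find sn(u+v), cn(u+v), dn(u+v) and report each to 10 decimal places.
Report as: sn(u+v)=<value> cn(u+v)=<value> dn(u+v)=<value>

sn u = 0.2622516344981004, cn u = 0.9649995234211646, dn u = 0.9890704202156959
sn v = 0.9990574206750573, cn v = -0.0434081811885917, dn v = 0.8273456992672298
m = k² = 0.316094701729
D = 1 − m·sn²u·sn²v = 0.9783012596216546
sn(u+v) = (sn u·cn v·dn v + sn v·cn u·dn u)/D = 0.9441344439971774/0.9783012596216546 = 0.9650753637609638
cn(u+v) = (cn u·cn v − sn u·sn v·dn u·dn v)/D = -0.2562879361879071/0.9783012596216546 = -0.2619724074433096
dn(u+v) = (dn u·dn v − m·sn u·sn v·cn u·cn v)/D = 0.8217723202575258/0.9783012596216546 = 0.8399992458103709

sn(u+v)=0.9650753638 cn(u+v)=-0.2619724074 dn(u+v)=0.8399992458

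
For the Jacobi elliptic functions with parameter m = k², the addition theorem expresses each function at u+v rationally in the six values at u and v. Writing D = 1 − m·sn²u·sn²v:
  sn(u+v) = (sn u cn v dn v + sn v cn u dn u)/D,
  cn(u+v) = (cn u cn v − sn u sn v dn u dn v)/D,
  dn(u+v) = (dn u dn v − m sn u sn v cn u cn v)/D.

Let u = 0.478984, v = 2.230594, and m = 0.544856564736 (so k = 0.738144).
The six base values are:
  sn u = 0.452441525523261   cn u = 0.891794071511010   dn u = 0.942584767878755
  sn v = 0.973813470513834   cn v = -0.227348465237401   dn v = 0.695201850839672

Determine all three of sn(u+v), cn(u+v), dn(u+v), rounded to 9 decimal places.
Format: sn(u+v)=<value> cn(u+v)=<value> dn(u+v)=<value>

m = k² = 0.544856564736
D = 1 − m·sn²u·sn²v = 0.8942309363969225
sn(u+v) = (sn u·cn v·dn v + sn v·cn u·dn u)/D = 0.7470695597515231/0.8942309363969225 = 0.8354324697842048
cn(u+v) = (cn u·cn v − sn u·sn v·dn u·dn v)/D = -0.491463162914559/0.8942309363969225 = -0.5495931117019789
dn(u+v) = (dn u·dn v − m·sn u·sn v·cn u·cn v)/D = 0.7039584330135274/0.8942309363969225 = 0.7872221865304168

sn(u+v)=0.835432470 cn(u+v)=-0.549593112 dn(u+v)=0.787222187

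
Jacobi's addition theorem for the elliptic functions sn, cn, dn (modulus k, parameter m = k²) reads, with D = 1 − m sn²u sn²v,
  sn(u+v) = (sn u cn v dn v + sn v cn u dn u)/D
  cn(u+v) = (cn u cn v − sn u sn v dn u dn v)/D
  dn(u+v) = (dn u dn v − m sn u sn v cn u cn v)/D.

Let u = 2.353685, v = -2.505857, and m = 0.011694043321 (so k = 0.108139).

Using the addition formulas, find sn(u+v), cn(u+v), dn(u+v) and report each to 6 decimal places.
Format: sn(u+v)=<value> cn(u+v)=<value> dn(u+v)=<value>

sn(u+v)=-0.151579 cn(u+v)=0.988445 dn(u+v)=0.999866

sn u = 0.7147622325636681, cn u = -0.6993675363502376, dn u = 0.9970083691242418
sn v = -0.6007988157415364, cn v = -0.7994002645756175, dn v = 0.9978872317448147
m = k² = 0.011694043321
D = 1 − m·sn²u·sn²v = 0.9978435170558481
sn(u+v) = (sn u·cn v·dn v + sn v·cn u·dn u)/D = -0.1512517553564111/0.9978435170558481 = -0.1515786320912137
cn(u+v) = (cn u·cn v − sn u·sn v·dn u·dn v)/D = 0.9863136372533784/0.9978435170558481 = 0.9884452024737418
dn(u+v) = (dn u·dn v − m·sn u·sn v·cn u·cn v)/D = 0.9977094561083181/0.9978435170558481 = 0.9998656493275362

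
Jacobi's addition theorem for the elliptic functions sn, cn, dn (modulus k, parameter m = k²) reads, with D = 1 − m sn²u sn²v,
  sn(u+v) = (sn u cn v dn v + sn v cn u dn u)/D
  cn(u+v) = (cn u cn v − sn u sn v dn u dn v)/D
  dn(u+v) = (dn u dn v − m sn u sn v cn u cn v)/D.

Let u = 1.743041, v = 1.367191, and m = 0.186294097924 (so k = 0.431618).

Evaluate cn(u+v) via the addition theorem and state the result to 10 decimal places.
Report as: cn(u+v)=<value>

sn u = 0.9966854063362243, cn u = -0.08135232508291013, dn u = 0.9027396268156419
sn v = 0.9668357306208018, cn v = 0.2553990407087315, dn v = 0.9087670869433431
m = k² = 0.186294097924
D = 1 − m·sn²u·sn²v = 0.8270101275606668
cn(u+v) = (cn u·cn v − sn u·sn v·dn u·dn v)/D = -0.8113210159912037/0.8270101275606668 = -0.9810291179677093

cn(u+v)=-0.9810291180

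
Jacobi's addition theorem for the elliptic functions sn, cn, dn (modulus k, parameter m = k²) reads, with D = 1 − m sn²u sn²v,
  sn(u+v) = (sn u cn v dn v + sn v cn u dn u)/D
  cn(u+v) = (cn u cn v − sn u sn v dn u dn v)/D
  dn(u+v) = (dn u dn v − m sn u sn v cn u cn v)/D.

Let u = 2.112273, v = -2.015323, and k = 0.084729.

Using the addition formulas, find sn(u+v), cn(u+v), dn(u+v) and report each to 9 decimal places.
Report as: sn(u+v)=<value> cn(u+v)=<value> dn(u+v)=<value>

sn u = 0.8593060615718371, cn u = -0.5114617214864648, dn u = 0.9973459651848644
sn v = -0.9046636648966687, cn v = -0.4261263350412973, dn v = 0.9970579653318562
m = k² = 0.007179003441
D = 1 − m·sn²u·sn²v = 0.995661553889337
sn(u+v) = (sn u·cn v·dn v + sn v·cn u·dn u)/D = 0.0963771620836933/0.995661553889337 = 0.09679711113401609
cn(u+v) = (cn u·cn v − sn u·sn v·dn u·dn v)/D = 0.9909860607102517/0.995661553889337 = 0.9953041340595893
dn(u+v) = (dn u·dn v − m·sn u·sn v·cn u·cn v)/D = 0.9956280667538449/0.995661553889337 = 0.99996636694933

sn(u+v)=0.096797111 cn(u+v)=0.995304134 dn(u+v)=0.999966367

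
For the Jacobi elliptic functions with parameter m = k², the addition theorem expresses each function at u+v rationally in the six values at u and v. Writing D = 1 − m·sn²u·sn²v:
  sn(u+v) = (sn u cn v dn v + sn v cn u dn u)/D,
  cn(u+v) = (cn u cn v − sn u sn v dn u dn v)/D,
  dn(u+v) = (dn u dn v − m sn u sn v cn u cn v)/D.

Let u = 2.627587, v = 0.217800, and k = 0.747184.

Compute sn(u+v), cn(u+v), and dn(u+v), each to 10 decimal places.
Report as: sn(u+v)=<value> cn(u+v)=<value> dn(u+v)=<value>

sn u = 0.876927057130575, cn u = -0.480623487224989, dn u = 0.7554330309102967
sn v = 0.2151534415259593, cn v = 0.9765802560975394, dn v = 0.98699365585834
m = k² = 0.558283929856
D = 1 − m·sn²u·sn²v = 0.9801263031005434
sn(u+v) = (sn u·cn v·dn v + sn v·cn u·dn u)/D = 0.767133485748382/0.9801263031005434 = 0.7826883977316216
cn(u+v) = (cn u·cn v − sn u·sn v·dn u·dn v)/D = -0.610044084532483/0.9801263031005434 = -0.6224137466800576
dn(u+v) = (dn u·dn v − m·sn u·sn v·cn u·cn v)/D = 0.7950477640168623/0.9801263031005434 = 0.8111686845887092

sn(u+v)=0.7826883977 cn(u+v)=-0.6224137467 dn(u+v)=0.8111686846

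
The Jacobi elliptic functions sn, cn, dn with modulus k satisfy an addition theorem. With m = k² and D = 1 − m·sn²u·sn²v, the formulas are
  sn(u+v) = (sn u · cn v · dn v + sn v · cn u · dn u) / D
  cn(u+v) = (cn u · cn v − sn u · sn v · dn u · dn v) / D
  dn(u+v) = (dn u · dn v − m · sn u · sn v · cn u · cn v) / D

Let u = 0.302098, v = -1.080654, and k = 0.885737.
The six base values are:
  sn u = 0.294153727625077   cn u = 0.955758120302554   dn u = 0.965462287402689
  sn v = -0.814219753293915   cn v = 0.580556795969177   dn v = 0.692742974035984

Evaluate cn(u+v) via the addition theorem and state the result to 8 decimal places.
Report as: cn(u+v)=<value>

cn(u+v)=0.74875362

m = k² = 0.784530033169
D = 1 − m·sn²u·sn²v = 0.9549969907502171
cn(u+v) = (cn u·cn v − sn u·sn v·dn u·dn v)/D = 0.7150574581258381/0.9549969907502171 = 0.7487536244110155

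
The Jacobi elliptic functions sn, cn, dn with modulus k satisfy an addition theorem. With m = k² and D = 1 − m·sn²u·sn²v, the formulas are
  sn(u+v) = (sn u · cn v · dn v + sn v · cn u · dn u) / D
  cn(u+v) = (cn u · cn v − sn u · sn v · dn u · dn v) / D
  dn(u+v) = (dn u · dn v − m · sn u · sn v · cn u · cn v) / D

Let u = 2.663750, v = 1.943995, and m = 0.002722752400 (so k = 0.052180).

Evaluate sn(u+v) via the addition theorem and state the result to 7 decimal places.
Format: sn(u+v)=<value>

sn u = 0.4617228168162765, cn u = -0.8870242614670938, dn u = 0.9997097288570483
sn v = 0.9317317443000637, cn v = -0.3631472933446714, dn v = 0.9988174573852361
m = k² = 0.0027227524
D = 1 − m·sn²u·sn²v = 0.9994960904292534
sn(u+v) = (sn u·cn v·dn v + sn v·cn u·dn u)/D = -0.9937038726418198/0.9994960904292534 = -0.994204861987058

sn(u+v)=-0.9942049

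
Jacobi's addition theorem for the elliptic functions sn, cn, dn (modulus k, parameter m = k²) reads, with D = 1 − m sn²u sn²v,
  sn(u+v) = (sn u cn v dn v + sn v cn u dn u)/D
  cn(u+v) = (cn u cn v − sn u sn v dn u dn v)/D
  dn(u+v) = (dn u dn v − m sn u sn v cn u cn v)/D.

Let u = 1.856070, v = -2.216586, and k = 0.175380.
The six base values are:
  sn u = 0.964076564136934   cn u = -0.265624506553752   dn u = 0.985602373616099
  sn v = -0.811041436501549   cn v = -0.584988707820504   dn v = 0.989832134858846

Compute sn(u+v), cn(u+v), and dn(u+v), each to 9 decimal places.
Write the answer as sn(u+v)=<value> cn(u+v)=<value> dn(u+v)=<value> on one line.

m = k² = 0.0307581444
D = 1 − m·sn²u·sn²v = 0.9811951761765622
sn(u+v) = (sn u·cn v·dn v + sn v·cn u·dn u)/D = -0.3459087279129193/0.9811951761765622 = -0.3525381456325815
cn(u+v) = (cn u·cn v − sn u·sn v·dn u·dn v)/D = 0.9181999377618258/0.9811951761765622 = 0.935797443827424
dn(u+v) = (dn u·dn v − m·sn u·sn v·cn u·cn v)/D = 0.9793179637758487/0.9811951761765622 = 0.9980868104060311

sn(u+v)=-0.352538146 cn(u+v)=0.935797444 dn(u+v)=0.998086810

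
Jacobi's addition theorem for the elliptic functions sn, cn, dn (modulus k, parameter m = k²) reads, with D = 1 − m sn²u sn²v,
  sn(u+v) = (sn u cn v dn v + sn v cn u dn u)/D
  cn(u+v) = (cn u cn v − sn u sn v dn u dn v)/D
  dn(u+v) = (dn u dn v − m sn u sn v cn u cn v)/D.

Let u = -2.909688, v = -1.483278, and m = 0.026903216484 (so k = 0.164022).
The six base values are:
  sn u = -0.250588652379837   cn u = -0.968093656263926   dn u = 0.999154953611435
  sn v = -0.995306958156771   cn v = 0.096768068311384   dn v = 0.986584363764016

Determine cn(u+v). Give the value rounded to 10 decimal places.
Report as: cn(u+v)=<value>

cn(u+v)=-0.3401084072

m = k² = 0.026903216484
D = 1 − m·sn²u·sn²v = 0.9983264407679182
cn(u+v) = (cn u·cn v − sn u·sn v·dn u·dn v)/D = -0.3395392156100617/0.9983264407679182 = -0.3401084071747977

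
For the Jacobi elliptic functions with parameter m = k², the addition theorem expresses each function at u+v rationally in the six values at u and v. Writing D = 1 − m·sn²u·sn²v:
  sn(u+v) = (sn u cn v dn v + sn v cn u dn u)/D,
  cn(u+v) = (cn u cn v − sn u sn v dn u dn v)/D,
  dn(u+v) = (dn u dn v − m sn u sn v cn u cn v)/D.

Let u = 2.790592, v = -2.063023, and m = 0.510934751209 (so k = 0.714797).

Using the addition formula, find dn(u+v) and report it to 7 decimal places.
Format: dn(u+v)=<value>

sn u = 0.7695680496736369, cn u = -0.638564810274975, dn u = 0.8351087152362427
sn v = -0.990210568913094, cn v = -0.1395816220453346, dn v = 0.7064133389699285
m = k² = 0.510934751209
D = 1 − m·sn²u·sn²v = 0.703302002972619
dn(u+v) = (dn u·dn v − m·sn u·sn v·cn u·cn v)/D = 0.6246354338278508/0.703302002972619 = 0.8881468148643524

dn(u+v)=0.8881468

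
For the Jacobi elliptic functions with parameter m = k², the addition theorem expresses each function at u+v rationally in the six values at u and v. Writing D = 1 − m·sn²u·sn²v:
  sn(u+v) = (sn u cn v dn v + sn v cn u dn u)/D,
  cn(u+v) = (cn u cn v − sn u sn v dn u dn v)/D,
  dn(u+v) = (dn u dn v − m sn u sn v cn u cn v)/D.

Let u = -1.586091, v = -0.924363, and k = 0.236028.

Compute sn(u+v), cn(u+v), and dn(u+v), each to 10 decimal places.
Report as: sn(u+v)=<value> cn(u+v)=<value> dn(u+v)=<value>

sn u = -0.9999748702053181, cn u = 0.007089355249751872, dn u = 0.9717476951879941
sn v = -0.794504252447732, cn v = 0.6072585881175091, dn v = 0.9822597827083107
m = k² = 0.055709216784
D = 1 − m·sn²u·sn²v = 0.9648360481185808
sn(u+v) = (sn u·cn v·dn v + sn v·cn u·dn u)/D = -0.6019440903885752/0.9648360481185808 = -0.6238822560188949
cn(u+v) = (cn u·cn v − sn u·sn v·dn u·dn v)/D = -0.7540370758758161/0.9648360481185808 = -0.7815183495125205
dn(u+v) = (dn u·dn v − m·sn u·sn v·cn u·cn v)/D = 0.9543181370230106/0.9648360481185808 = 0.9890987581609538

sn(u+v)=-0.6238822560 cn(u+v)=-0.7815183495 dn(u+v)=0.9890987582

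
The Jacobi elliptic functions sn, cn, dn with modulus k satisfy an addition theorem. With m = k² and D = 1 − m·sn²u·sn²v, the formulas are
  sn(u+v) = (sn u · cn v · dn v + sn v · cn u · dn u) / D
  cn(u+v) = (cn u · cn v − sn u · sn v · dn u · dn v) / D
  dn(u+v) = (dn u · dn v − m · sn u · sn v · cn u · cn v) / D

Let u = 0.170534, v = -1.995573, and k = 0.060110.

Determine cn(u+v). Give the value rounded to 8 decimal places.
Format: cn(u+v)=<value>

sn u = 0.1697057010076302, cn u = 0.985494786919499, dn u = 0.9999479683470306
sn v = -0.9120119955194178, cn v = -0.4101635283989661, dn v = 0.9984961960158489
m = k² = 0.0036132121
D = 1 − m·sn²u·sn²v = 0.999913445944597
cn(u+v) = (cn u·cn v − sn u·sn v·dn u·dn v)/D = -0.2496811742214342/0.999913445944597 = -0.2497027870102953

cn(u+v)=-0.24970279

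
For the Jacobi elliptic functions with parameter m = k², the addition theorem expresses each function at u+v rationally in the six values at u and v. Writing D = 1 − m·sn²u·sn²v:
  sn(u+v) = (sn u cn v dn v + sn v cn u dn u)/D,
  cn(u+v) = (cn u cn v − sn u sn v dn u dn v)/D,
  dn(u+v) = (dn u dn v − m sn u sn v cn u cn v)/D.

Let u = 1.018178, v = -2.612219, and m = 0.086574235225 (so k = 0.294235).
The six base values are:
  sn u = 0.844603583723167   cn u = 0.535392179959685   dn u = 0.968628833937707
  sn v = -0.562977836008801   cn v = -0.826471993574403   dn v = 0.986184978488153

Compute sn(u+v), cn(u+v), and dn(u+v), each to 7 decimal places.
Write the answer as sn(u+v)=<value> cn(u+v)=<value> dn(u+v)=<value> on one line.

sn(u+v)=-0.9999285 cn(u+v)=0.0119609 dn(u+v)=0.9557396

m = k² = 0.086574235225
D = 1 − m·sn²u·sn²v = 0.9804261120364533
sn(u+v) = (sn u·cn v·dn v + sn v·cn u·dn u)/D = -0.9803559777306557/0.9804261120364533 = -0.9999284654856326
cn(u+v) = (cn u·cn v − sn u·sn v·dn u·dn v)/D = 0.01172681076364501/0.9804261120364533 = 0.0119609327206587
dn(u+v) = (dn u·dn v − m·sn u·sn v·cn u·cn v)/D = 0.9370320434342364/0.9804261120364533 = 0.955739582953291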